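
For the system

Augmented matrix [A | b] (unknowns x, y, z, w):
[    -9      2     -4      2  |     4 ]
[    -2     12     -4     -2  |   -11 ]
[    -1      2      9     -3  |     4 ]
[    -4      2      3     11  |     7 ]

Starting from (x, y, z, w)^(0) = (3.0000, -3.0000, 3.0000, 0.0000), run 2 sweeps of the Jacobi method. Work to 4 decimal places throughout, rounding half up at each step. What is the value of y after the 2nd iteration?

-0.6002

Iteration 1:
  x = (4 - (2)·-3.0000 - (-4)·3.0000 - (2)·0.0000) / (-9) = -2.4444
  y = (-11 - (-2)·3.0000 - (-4)·3.0000 - (-2)·0.0000) / (12) = 0.5833
  z = (4 - (-1)·3.0000 - (2)·-3.0000 - (-3)·0.0000) / (9) = 1.4444
  w = (7 - (-4)·3.0000 - (2)·-3.0000 - (3)·3.0000) / (11) = 1.4545
Iteration 2:
  x = (4 - (2)·0.5833 - (-4)·1.4444 - (2)·1.4545) / (-9) = -0.6336
  y = (-11 - (-2)·-2.4444 - (-4)·1.4444 - (-2)·1.4545) / (12) = -0.6002
  z = (4 - (-1)·-2.4444 - (2)·0.5833 - (-3)·1.4545) / (9) = 0.5281
  w = (7 - (-4)·-2.4444 - (2)·0.5833 - (3)·1.4444) / (11) = -0.7525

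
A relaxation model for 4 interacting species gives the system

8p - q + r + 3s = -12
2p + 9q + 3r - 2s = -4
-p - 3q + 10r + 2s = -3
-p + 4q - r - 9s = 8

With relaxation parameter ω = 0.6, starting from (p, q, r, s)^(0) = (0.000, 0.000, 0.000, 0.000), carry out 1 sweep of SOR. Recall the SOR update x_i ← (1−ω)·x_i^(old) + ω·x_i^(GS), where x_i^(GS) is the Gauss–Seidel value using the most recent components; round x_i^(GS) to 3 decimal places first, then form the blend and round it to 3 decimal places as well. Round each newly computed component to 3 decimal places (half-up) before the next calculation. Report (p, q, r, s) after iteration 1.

Iteration 1:
  p: GS value = (-12 - (-1)·0.000 - (1)·0.000 - (3)·0.000) / (8) = -1.500;  p ← (1−ω)·0.000 + ω·-1.500 = -0.900
  q: GS value = (-4 - (2)·-0.900 - (3)·0.000 - (-2)·0.000) / (9) = -0.244;  q ← (1−ω)·0.000 + ω·-0.244 = -0.146
  r: GS value = (-3 - (-1)·-0.900 - (-3)·-0.146 - (2)·0.000) / (10) = -0.434;  r ← (1−ω)·0.000 + ω·-0.434 = -0.260
  s: GS value = (8 - (-1)·-0.900 - (4)·-0.146 - (-1)·-0.260) / (-9) = -0.825;  s ← (1−ω)·0.000 + ω·-0.825 = -0.495

(-0.900, -0.146, -0.260, -0.495)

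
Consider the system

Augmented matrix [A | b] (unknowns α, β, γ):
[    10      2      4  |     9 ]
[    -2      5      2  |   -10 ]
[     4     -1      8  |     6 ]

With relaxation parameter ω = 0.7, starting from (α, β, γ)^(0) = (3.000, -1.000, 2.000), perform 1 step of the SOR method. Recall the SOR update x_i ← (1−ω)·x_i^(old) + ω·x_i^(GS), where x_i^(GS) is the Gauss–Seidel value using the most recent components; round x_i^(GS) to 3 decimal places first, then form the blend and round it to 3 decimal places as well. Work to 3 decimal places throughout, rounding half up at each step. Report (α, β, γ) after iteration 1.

Iteration 1:
  α: GS value = (9 - (2)·-1.000 - (4)·2.000) / (10) = 0.300;  α ← (1−ω)·3.000 + ω·0.300 = 1.110
  β: GS value = (-10 - (-2)·1.110 - (2)·2.000) / (5) = -2.356;  β ← (1−ω)·-1.000 + ω·-2.356 = -1.949
  γ: GS value = (6 - (4)·1.110 - (-1)·-1.949) / (8) = -0.049;  γ ← (1−ω)·2.000 + ω·-0.049 = 0.566

(1.110, -1.949, 0.566)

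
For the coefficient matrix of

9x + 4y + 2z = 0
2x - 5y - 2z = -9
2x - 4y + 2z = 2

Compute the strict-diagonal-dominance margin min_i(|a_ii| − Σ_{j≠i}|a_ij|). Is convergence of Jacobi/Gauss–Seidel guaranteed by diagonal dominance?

row 1: |9| − (4+2) = 3
row 2: |-5| − (2+2) = 1
row 3: |2| − (2+4) = -4
minimum over rows = -4 → not strictly diagonally dominant

-4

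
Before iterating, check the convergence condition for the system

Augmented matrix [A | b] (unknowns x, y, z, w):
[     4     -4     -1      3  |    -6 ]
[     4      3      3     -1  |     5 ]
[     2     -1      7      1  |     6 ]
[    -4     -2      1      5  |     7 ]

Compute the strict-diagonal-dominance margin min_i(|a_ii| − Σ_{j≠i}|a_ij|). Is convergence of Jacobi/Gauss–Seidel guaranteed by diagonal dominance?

-5

row 1: |4| − (4+1+3) = -4
row 2: |3| − (4+3+1) = -5
row 3: |7| − (2+1+1) = 3
row 4: |5| − (4+2+1) = -2
minimum over rows = -5 → not strictly diagonally dominant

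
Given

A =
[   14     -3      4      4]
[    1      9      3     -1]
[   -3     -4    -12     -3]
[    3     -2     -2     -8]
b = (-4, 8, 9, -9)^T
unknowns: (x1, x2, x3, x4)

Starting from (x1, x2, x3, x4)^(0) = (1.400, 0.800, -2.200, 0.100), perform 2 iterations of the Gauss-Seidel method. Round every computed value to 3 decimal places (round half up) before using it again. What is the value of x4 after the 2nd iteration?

Iteration 1:
  x1 = (-4 - (-3)·0.800 - (4)·-2.200 - (4)·0.100) / (14) = 0.486
  x2 = (8 - (1)·0.486 - (3)·-2.200 - (-1)·0.100) / (9) = 1.579
  x3 = (9 - (-3)·0.486 - (-4)·1.579 - (-3)·0.100) / (-12) = -1.423
  x4 = (-9 - (3)·0.486 - (-2)·1.579 - (-2)·-1.423) / (-8) = 1.268
Iteration 2:
  x1 = (-4 - (-3)·1.579 - (4)·-1.423 - (4)·1.268) / (14) = 0.097
  x2 = (8 - (1)·0.097 - (3)·-1.423 - (-1)·1.268) / (9) = 1.493
  x3 = (9 - (-3)·0.097 - (-4)·1.493 - (-3)·1.268) / (-12) = -1.589
  x4 = (-9 - (3)·0.097 - (-2)·1.493 - (-2)·-1.589) / (-8) = 1.185

1.185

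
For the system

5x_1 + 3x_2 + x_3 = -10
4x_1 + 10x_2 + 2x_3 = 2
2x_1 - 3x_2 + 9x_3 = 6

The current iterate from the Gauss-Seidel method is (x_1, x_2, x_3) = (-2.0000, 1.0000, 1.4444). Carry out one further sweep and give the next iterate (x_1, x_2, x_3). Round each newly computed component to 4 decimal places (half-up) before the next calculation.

One sweep:
  x_1 = (-10 - (3)·1.0000 - (1)·1.4444) / (5) = -2.8889
  x_2 = (2 - (4)·-2.8889 - (2)·1.4444) / (10) = 1.0667
  x_3 = (6 - (2)·-2.8889 - (-3)·1.0667) / (9) = 1.6642

(-2.8889, 1.0667, 1.6642)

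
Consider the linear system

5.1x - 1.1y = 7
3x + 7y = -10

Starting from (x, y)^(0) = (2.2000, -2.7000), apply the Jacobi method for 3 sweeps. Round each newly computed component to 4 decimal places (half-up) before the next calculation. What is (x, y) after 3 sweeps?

Iteration 1:
  x = (7 - (-1.1)·-2.7000) / (5.1) = 0.7902
  y = (-10 - (3)·2.2000) / (7) = -2.3714
Iteration 2:
  x = (7 - (-1.1)·-2.3714) / (5.1) = 0.8611
  y = (-10 - (3)·0.7902) / (7) = -1.7672
Iteration 3:
  x = (7 - (-1.1)·-1.7672) / (5.1) = 0.9914
  y = (-10 - (3)·0.8611) / (7) = -1.7976

(0.9914, -1.7976)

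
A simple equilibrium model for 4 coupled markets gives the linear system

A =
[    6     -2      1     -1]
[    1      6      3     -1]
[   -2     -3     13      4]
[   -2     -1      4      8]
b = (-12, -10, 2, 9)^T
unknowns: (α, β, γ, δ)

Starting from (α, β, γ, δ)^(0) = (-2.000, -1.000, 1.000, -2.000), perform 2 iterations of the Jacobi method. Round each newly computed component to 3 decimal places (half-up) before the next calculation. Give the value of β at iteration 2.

Iteration 1:
  α = (-12 - (-2)·-1.000 - (1)·1.000 - (-1)·-2.000) / (6) = -2.833
  β = (-10 - (1)·-2.000 - (3)·1.000 - (-1)·-2.000) / (6) = -2.167
  γ = (2 - (-2)·-2.000 - (-3)·-1.000 - (4)·-2.000) / (13) = 0.231
  δ = (9 - (-2)·-2.000 - (-1)·-1.000 - (4)·1.000) / (8) = 0.000
Iteration 2:
  α = (-12 - (-2)·-2.167 - (1)·0.231 - (-1)·0.000) / (6) = -2.761
  β = (-10 - (1)·-2.833 - (3)·0.231 - (-1)·0.000) / (6) = -1.310
  γ = (2 - (-2)·-2.833 - (-3)·-2.167 - (4)·0.000) / (13) = -0.782
  δ = (9 - (-2)·-2.833 - (-1)·-2.167 - (4)·0.231) / (8) = 0.030

-1.310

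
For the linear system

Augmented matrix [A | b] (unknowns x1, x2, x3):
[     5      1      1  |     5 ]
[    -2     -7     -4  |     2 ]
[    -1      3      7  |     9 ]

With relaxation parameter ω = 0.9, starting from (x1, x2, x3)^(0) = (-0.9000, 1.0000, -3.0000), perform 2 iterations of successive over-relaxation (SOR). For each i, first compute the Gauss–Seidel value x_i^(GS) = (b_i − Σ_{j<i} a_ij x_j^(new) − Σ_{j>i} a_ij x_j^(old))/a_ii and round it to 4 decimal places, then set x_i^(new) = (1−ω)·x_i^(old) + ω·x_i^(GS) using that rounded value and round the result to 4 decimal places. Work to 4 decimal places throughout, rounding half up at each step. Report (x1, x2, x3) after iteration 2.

(0.7157, -0.6356, 1.5533)

Iteration 1:
  x1: GS value = (5 - (1)·1.0000 - (1)·-3.0000) / (5) = 1.4000;  x1 ← (1−ω)·-0.9000 + ω·1.4000 = 1.1700
  x2: GS value = (2 - (-2)·1.1700 - (-4)·-3.0000) / (-7) = 1.0943;  x2 ← (1−ω)·1.0000 + ω·1.0943 = 1.0849
  x3: GS value = (9 - (-1)·1.1700 - (3)·1.0849) / (7) = 0.9879;  x3 ← (1−ω)·-3.0000 + ω·0.9879 = 0.5891
Iteration 2:
  x1: GS value = (5 - (1)·1.0849 - (1)·0.5891) / (5) = 0.6652;  x1 ← (1−ω)·1.1700 + ω·0.6652 = 0.7157
  x2: GS value = (2 - (-2)·0.7157 - (-4)·0.5891) / (-7) = -0.8268;  x2 ← (1−ω)·1.0849 + ω·-0.8268 = -0.6356
  x3: GS value = (9 - (-1)·0.7157 - (3)·-0.6356) / (7) = 1.6604;  x3 ← (1−ω)·0.5891 + ω·1.6604 = 1.5533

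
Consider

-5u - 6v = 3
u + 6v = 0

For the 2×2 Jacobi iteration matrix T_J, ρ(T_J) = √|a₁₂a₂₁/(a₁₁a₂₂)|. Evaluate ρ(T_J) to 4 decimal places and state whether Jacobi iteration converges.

a₁₂a₂₁/(a₁₁a₂₂) = (-6)·(1) / ((-5)·(6)) = 0.200000
ρ = √|0.200000| = √0.200000 = 0.4472
ρ < 1, so Jacobi converges

0.4472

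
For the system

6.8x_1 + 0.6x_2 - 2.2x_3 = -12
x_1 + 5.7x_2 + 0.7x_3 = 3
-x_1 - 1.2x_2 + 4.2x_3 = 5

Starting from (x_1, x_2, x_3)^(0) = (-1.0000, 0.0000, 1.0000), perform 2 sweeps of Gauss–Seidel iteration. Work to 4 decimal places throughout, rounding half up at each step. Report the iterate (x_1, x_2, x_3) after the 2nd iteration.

(-1.4878, 0.6602, 1.0249)

Iteration 1:
  x_1 = (-12 - (0.6)·0.0000 - (-2.2)·1.0000) / (6.8) = -1.4412
  x_2 = (3 - (1)·-1.4412 - (0.7)·1.0000) / (5.7) = 0.6564
  x_3 = (5 - (-1)·-1.4412 - (-1.2)·0.6564) / (4.2) = 1.0349
Iteration 2:
  x_1 = (-12 - (0.6)·0.6564 - (-2.2)·1.0349) / (6.8) = -1.4878
  x_2 = (3 - (1)·-1.4878 - (0.7)·1.0349) / (5.7) = 0.6602
  x_3 = (5 - (-1)·-1.4878 - (-1.2)·0.6602) / (4.2) = 1.0249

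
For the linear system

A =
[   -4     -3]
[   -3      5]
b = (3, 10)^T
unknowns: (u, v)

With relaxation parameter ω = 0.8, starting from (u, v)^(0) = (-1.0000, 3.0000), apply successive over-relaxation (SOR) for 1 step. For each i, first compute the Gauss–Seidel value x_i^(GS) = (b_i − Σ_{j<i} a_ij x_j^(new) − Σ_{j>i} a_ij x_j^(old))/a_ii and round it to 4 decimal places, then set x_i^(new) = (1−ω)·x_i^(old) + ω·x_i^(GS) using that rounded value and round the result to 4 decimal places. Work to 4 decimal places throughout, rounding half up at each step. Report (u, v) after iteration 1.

(-2.6000, 0.9520)

Iteration 1:
  u: GS value = (3 - (-3)·3.0000) / (-4) = -3.0000;  u ← (1−ω)·-1.0000 + ω·-3.0000 = -2.6000
  v: GS value = (10 - (-3)·-2.6000) / (5) = 0.4400;  v ← (1−ω)·3.0000 + ω·0.4400 = 0.9520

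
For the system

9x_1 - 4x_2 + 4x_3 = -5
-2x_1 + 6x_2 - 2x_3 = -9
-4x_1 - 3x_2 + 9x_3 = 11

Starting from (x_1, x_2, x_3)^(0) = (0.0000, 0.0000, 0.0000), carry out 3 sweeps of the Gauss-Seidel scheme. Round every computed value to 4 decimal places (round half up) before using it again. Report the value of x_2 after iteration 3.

-1.9714

Iteration 1:
  x_1 = (-5 - (-4)·0.0000 - (4)·0.0000) / (9) = -0.5556
  x_2 = (-9 - (-2)·-0.5556 - (-2)·0.0000) / (6) = -1.6852
  x_3 = (11 - (-4)·-0.5556 - (-3)·-1.6852) / (9) = 0.4136
Iteration 2:
  x_1 = (-5 - (-4)·-1.6852 - (4)·0.4136) / (9) = -1.4884
  x_2 = (-9 - (-2)·-1.4884 - (-2)·0.4136) / (6) = -1.8583
  x_3 = (11 - (-4)·-1.4884 - (-3)·-1.8583) / (9) = -0.0587
Iteration 3:
  x_1 = (-5 - (-4)·-1.8583 - (4)·-0.0587) / (9) = -1.3554
  x_2 = (-9 - (-2)·-1.3554 - (-2)·-0.0587) / (6) = -1.9714
  x_3 = (11 - (-4)·-1.3554 - (-3)·-1.9714) / (9) = -0.0373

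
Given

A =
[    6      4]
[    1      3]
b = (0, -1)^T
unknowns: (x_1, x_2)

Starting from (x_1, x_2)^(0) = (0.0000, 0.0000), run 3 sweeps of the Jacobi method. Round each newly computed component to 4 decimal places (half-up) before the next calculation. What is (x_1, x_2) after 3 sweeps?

Iteration 1:
  x_1 = (0 - (4)·0.0000) / (6) = 0.0000
  x_2 = (-1 - (1)·0.0000) / (3) = -0.3333
Iteration 2:
  x_1 = (0 - (4)·-0.3333) / (6) = 0.2222
  x_2 = (-1 - (1)·0.0000) / (3) = -0.3333
Iteration 3:
  x_1 = (0 - (4)·-0.3333) / (6) = 0.2222
  x_2 = (-1 - (1)·0.2222) / (3) = -0.4074

(0.2222, -0.4074)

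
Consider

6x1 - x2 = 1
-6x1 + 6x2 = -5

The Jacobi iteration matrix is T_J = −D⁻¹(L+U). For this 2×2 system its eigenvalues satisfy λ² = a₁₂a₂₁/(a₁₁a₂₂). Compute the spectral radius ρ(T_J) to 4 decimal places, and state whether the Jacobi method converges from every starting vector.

0.4082

a₁₂a₂₁/(a₁₁a₂₂) = (-1)·(-6) / ((6)·(6)) = 0.166667
ρ = √|0.166667| = √0.166667 = 0.4082
ρ < 1, so Jacobi converges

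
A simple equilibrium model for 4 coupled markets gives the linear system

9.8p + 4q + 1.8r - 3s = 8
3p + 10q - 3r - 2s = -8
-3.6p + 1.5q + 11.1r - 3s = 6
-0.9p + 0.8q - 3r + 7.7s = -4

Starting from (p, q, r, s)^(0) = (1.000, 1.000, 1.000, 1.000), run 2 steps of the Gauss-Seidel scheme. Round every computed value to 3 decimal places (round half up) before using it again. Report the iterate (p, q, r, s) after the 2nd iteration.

(0.811, -0.730, 0.901, 0.002)

Iteration 1:
  p = (8 - (4)·1.000 - (1.8)·1.000 - (-3)·1.000) / (9.8) = 0.531
  q = (-8 - (3)·0.531 - (-3)·1.000 - (-2)·1.000) / (10) = -0.459
  r = (6 - (-3.6)·0.531 - (1.5)·-0.459 - (-3)·1.000) / (11.1) = 1.045
  s = (-4 - (-0.9)·0.531 - (0.8)·-0.459 - (-3)·1.045) / (7.7) = -0.003
Iteration 2:
  p = (8 - (4)·-0.459 - (1.8)·1.045 - (-3)·-0.003) / (9.8) = 0.811
  q = (-8 - (3)·0.811 - (-3)·1.045 - (-2)·-0.003) / (10) = -0.730
  r = (6 - (-3.6)·0.811 - (1.5)·-0.730 - (-3)·-0.003) / (11.1) = 0.901
  s = (-4 - (-0.9)·0.811 - (0.8)·-0.730 - (-3)·0.901) / (7.7) = 0.002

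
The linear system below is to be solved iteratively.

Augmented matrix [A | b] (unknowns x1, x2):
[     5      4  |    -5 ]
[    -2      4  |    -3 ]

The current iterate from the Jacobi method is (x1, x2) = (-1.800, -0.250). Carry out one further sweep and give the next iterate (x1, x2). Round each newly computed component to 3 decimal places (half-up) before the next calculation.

One sweep:
  x1 = (-5 - (4)·-0.250) / (5) = -0.800
  x2 = (-3 - (-2)·-1.800) / (4) = -1.650

(-0.800, -1.650)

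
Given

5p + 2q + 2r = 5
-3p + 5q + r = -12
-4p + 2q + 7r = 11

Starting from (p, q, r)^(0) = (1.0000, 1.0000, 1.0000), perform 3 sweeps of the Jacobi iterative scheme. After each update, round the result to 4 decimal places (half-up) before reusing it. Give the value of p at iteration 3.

1.1577

Iteration 1:
  p = (5 - (2)·1.0000 - (2)·1.0000) / (5) = 0.2000
  q = (-12 - (-3)·1.0000 - (1)·1.0000) / (5) = -2.0000
  r = (11 - (-4)·1.0000 - (2)·1.0000) / (7) = 1.8571
Iteration 2:
  p = (5 - (2)·-2.0000 - (2)·1.8571) / (5) = 1.0572
  q = (-12 - (-3)·0.2000 - (1)·1.8571) / (5) = -2.6514
  r = (11 - (-4)·0.2000 - (2)·-2.0000) / (7) = 2.2571
Iteration 3:
  p = (5 - (2)·-2.6514 - (2)·2.2571) / (5) = 1.1577
  q = (-12 - (-3)·1.0572 - (1)·2.2571) / (5) = -2.2171
  r = (11 - (-4)·1.0572 - (2)·-2.6514) / (7) = 2.9331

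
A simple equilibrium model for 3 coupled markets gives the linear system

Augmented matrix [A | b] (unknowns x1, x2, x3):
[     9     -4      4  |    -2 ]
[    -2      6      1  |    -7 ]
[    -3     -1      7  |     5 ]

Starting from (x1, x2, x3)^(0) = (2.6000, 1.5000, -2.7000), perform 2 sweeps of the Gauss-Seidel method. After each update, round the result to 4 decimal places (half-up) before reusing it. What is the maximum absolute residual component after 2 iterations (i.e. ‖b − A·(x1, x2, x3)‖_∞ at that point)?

1.3175

Iteration 1:
  x1 = (-2 - (-4)·1.5000 - (4)·-2.7000) / (9) = 1.6444
  x2 = (-7 - (-2)·1.6444 - (1)·-2.7000) / (6) = -0.1685
  x3 = (5 - (-3)·1.6444 - (-1)·-0.1685) / (7) = 1.3950
Iteration 2:
  x1 = (-2 - (-4)·-0.1685 - (4)·1.3950) / (9) = -0.9171
  x2 = (-7 - (-2)·-0.9171 - (1)·1.3950) / (6) = -1.7049
  x3 = (5 - (-3)·-0.9171 - (-1)·-1.7049) / (7) = 0.0777
Residual b − A·x = (-0.8765, 1.3175, -0.0001); ∞-norm = 1.3175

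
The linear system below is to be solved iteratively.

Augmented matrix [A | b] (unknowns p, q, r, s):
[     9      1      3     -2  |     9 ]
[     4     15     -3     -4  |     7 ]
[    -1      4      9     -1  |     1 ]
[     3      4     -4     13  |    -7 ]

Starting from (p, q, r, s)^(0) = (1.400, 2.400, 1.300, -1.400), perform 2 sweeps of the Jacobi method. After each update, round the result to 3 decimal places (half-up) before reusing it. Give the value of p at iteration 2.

1.054

Iteration 1:
  p = (9 - (1)·2.400 - (3)·1.300 - (-2)·-1.400) / (9) = -0.011
  q = (7 - (4)·1.400 - (-3)·1.300 - (-4)·-1.400) / (15) = -0.020
  r = (1 - (-1)·1.400 - (4)·2.400 - (-1)·-1.400) / (9) = -0.956
  s = (-7 - (3)·1.400 - (4)·2.400 - (-4)·1.300) / (13) = -1.200
Iteration 2:
  p = (9 - (1)·-0.020 - (3)·-0.956 - (-2)·-1.200) / (9) = 1.054
  q = (7 - (4)·-0.011 - (-3)·-0.956 - (-4)·-1.200) / (15) = -0.042
  r = (1 - (-1)·-0.011 - (4)·-0.020 - (-1)·-1.200) / (9) = -0.015
  s = (-7 - (3)·-0.011 - (4)·-0.020 - (-4)·-0.956) / (13) = -0.824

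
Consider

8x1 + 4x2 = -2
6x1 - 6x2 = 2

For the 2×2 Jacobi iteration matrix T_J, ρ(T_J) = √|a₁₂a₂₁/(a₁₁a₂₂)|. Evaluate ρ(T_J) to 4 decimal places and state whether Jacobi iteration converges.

0.7071

a₁₂a₂₁/(a₁₁a₂₂) = (4)·(6) / ((8)·(-6)) = -0.500000
ρ = √|-0.500000| = √0.500000 = 0.7071
ρ < 1, so Jacobi converges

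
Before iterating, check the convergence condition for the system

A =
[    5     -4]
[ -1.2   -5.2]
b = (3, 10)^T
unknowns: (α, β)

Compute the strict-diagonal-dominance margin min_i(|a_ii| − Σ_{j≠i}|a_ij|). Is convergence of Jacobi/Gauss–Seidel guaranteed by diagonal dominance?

row 1: |5| − (4) = 1
row 2: |-5.2| − (1.2) = 4
minimum over rows = 1 → strictly diagonally dominant (convergence guaranteed)

1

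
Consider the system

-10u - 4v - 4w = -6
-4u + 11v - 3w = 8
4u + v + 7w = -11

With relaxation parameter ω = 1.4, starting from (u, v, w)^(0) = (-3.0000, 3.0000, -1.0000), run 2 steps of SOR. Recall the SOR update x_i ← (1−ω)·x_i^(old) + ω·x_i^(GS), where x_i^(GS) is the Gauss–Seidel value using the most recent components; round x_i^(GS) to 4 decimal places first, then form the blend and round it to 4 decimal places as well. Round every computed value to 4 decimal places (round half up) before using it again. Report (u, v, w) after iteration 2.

Iteration 1:
  u: GS value = (-6 - (-4)·3.0000 - (-4)·-1.0000) / (-10) = -0.2000;  u ← (1−ω)·-3.0000 + ω·-0.2000 = 0.9200
  v: GS value = (8 - (-4)·0.9200 - (-3)·-1.0000) / (11) = 0.7891;  v ← (1−ω)·3.0000 + ω·0.7891 = -0.0953
  w: GS value = (-11 - (4)·0.9200 - (1)·-0.0953) / (7) = -2.0835;  w ← (1−ω)·-1.0000 + ω·-2.0835 = -2.5169
Iteration 2:
  u: GS value = (-6 - (-4)·-0.0953 - (-4)·-2.5169) / (-10) = 1.6449;  u ← (1−ω)·0.9200 + ω·1.6449 = 1.9349
  v: GS value = (8 - (-4)·1.9349 - (-3)·-2.5169) / (11) = 0.7444;  v ← (1−ω)·-0.0953 + ω·0.7444 = 1.0803
  w: GS value = (-11 - (4)·1.9349 - (1)·1.0803) / (7) = -2.8314;  w ← (1−ω)·-2.5169 + ω·-2.8314 = -2.9572

(1.9349, 1.0803, -2.9572)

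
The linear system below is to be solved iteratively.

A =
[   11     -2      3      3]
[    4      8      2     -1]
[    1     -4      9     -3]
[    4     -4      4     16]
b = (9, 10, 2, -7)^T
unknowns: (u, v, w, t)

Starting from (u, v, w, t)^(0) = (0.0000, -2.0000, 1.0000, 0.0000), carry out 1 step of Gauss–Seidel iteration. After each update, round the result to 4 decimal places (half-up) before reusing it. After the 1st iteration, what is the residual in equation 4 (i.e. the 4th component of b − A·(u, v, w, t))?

Iteration 1:
  u = (9 - (-2)·-2.0000 - (3)·1.0000 - (3)·0.0000) / (11) = 0.1818
  v = (10 - (4)·0.1818 - (2)·1.0000 - (-1)·0.0000) / (8) = 0.9091
  w = (2 - (1)·0.1818 - (-4)·0.9091 - (-3)·0.0000) / (9) = 0.6061
  t = (-7 - (4)·0.1818 - (-4)·0.9091 - (4)·0.6061) / (16) = -0.4072
Residual b − A·x = (8.2217, 0.3806, -1.2219, 0.0000)

0.0000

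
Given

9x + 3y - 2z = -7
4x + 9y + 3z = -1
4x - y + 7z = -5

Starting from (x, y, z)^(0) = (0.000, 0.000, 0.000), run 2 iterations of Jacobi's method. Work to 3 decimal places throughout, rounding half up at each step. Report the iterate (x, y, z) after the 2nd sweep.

(-0.899, 0.473, -0.286)

Iteration 1:
  x = (-7 - (3)·0.000 - (-2)·0.000) / (9) = -0.778
  y = (-1 - (4)·0.000 - (3)·0.000) / (9) = -0.111
  z = (-5 - (4)·0.000 - (-1)·0.000) / (7) = -0.714
Iteration 2:
  x = (-7 - (3)·-0.111 - (-2)·-0.714) / (9) = -0.899
  y = (-1 - (4)·-0.778 - (3)·-0.714) / (9) = 0.473
  z = (-5 - (4)·-0.778 - (-1)·-0.111) / (7) = -0.286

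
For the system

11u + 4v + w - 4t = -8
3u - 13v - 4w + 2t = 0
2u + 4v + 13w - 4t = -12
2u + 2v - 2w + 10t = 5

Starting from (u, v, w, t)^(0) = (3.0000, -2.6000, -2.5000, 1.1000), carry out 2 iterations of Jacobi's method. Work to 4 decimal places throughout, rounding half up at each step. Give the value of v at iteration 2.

Iteration 1:
  u = (-8 - (4)·-2.6000 - (1)·-2.5000 - (-4)·1.1000) / (11) = 0.8455
  v = (0 - (3)·3.0000 - (-4)·-2.5000 - (2)·1.1000) / (-13) = 1.6308
  w = (-12 - (2)·3.0000 - (4)·-2.6000 - (-4)·1.1000) / (13) = -0.2462
  t = (5 - (2)·3.0000 - (2)·-2.6000 - (-2)·-2.5000) / (10) = -0.0800
Iteration 2:
  u = (-8 - (4)·1.6308 - (1)·-0.2462 - (-4)·-0.0800) / (11) = -1.3270
  v = (0 - (3)·0.8455 - (-4)·-0.2462 - (2)·-0.0800) / (-13) = 0.2586
  w = (-12 - (2)·0.8455 - (4)·1.6308 - (-4)·-0.0800) / (13) = -1.5796
  t = (5 - (2)·0.8455 - (2)·1.6308 - (-2)·-0.2462) / (10) = -0.0445

0.2586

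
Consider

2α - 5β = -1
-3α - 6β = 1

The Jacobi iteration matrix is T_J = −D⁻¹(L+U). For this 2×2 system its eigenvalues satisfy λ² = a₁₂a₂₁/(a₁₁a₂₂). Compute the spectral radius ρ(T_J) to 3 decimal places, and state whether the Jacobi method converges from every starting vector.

a₁₂a₂₁/(a₁₁a₂₂) = (-5)·(-3) / ((2)·(-6)) = -1.250000
ρ = √|-1.250000| = √1.250000 = 1.118
ρ > 1, so Jacobi diverges

1.118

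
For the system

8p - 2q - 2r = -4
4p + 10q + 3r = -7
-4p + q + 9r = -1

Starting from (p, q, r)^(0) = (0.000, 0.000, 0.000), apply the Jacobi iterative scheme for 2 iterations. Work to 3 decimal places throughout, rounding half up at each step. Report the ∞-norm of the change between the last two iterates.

Iteration 1:
  p = (-4 - (-2)·0.000 - (-2)·0.000) / (8) = -0.500
  q = (-7 - (4)·0.000 - (3)·0.000) / (10) = -0.700
  r = (-1 - (-4)·0.000 - (1)·0.000) / (9) = -0.111
Iteration 2:
  p = (-4 - (-2)·-0.700 - (-2)·-0.111) / (8) = -0.703
  q = (-7 - (4)·-0.500 - (3)·-0.111) / (10) = -0.467
  r = (-1 - (-4)·-0.500 - (1)·-0.700) / (9) = -0.256
Change: (-0.203, 0.233, -0.145) → max |·| = 0.233

0.233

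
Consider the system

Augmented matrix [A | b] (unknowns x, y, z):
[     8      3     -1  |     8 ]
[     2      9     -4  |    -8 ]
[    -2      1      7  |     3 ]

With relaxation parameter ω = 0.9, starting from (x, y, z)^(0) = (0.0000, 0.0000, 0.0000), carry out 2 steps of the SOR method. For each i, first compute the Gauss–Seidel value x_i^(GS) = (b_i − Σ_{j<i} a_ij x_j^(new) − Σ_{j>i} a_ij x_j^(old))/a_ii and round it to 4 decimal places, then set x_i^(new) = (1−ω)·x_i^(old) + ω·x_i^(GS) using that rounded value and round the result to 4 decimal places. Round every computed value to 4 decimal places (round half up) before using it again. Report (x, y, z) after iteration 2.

(1.4044, -0.8816, 0.9345)

Iteration 1:
  x: GS value = (8 - (3)·0.0000 - (-1)·0.0000) / (8) = 1.0000;  x ← (1−ω)·0.0000 + ω·1.0000 = 0.9000
  y: GS value = (-8 - (2)·0.9000 - (-4)·0.0000) / (9) = -1.0889;  y ← (1−ω)·0.0000 + ω·-1.0889 = -0.9800
  z: GS value = (3 - (-2)·0.9000 - (1)·-0.9800) / (7) = 0.8257;  z ← (1−ω)·0.0000 + ω·0.8257 = 0.7431
Iteration 2:
  x: GS value = (8 - (3)·-0.9800 - (-1)·0.7431) / (8) = 1.4604;  x ← (1−ω)·0.9000 + ω·1.4604 = 1.4044
  y: GS value = (-8 - (2)·1.4044 - (-4)·0.7431) / (9) = -0.8707;  y ← (1−ω)·-0.9800 + ω·-0.8707 = -0.8816
  z: GS value = (3 - (-2)·1.4044 - (1)·-0.8816) / (7) = 0.9558;  z ← (1−ω)·0.7431 + ω·0.9558 = 0.9345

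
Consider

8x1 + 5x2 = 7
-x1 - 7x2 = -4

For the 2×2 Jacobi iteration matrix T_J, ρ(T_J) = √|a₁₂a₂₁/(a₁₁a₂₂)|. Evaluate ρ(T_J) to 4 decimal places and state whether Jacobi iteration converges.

a₁₂a₂₁/(a₁₁a₂₂) = (5)·(-1) / ((8)·(-7)) = 0.089286
ρ = √|0.089286| = √0.089286 = 0.2988
ρ < 1, so Jacobi converges

0.2988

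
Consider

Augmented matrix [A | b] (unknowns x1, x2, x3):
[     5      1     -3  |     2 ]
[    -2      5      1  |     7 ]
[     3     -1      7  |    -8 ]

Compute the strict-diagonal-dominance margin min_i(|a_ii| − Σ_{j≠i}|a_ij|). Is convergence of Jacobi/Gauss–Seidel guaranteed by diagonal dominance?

1

row 1: |5| − (1+3) = 1
row 2: |5| − (2+1) = 2
row 3: |7| − (3+1) = 3
minimum over rows = 1 → strictly diagonally dominant (convergence guaranteed)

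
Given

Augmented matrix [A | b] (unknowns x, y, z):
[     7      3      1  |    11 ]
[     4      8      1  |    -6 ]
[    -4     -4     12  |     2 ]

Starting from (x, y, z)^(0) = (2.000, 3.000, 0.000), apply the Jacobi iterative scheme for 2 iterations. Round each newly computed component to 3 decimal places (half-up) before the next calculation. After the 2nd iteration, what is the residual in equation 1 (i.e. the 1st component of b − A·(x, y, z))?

Iteration 1:
  x = (11 - (3)·3.000 - (1)·0.000) / (7) = 0.286
  y = (-6 - (4)·2.000 - (1)·0.000) / (8) = -1.750
  z = (2 - (-4)·2.000 - (-4)·3.000) / (12) = 1.833
Iteration 2:
  x = (11 - (3)·-1.750 - (1)·1.833) / (7) = 2.060
  y = (-6 - (4)·0.286 - (1)·1.833) / (8) = -1.122
  z = (2 - (-4)·0.286 - (-4)·-1.750) / (12) = -0.321
Residual b − A·x = (0.267, -4.943, 9.604)

0.267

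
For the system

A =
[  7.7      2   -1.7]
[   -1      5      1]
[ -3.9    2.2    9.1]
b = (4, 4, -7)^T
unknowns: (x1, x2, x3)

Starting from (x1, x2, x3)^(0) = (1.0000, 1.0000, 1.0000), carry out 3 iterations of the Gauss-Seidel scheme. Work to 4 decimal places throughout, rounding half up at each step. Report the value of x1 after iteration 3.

0.0590

Iteration 1:
  x1 = (4 - (2)·1.0000 - (-1.7)·1.0000) / (7.7) = 0.4805
  x2 = (4 - (-1)·0.4805 - (1)·1.0000) / (5) = 0.6961
  x3 = (-7 - (-3.9)·0.4805 - (2.2)·0.6961) / (9.1) = -0.7316
Iteration 2:
  x1 = (4 - (2)·0.6961 - (-1.7)·-0.7316) / (7.7) = 0.1772
  x2 = (4 - (-1)·0.1772 - (1)·-0.7316) / (5) = 0.9818
  x3 = (-7 - (-3.9)·0.1772 - (2.2)·0.9818) / (9.1) = -0.9306
Iteration 3:
  x1 = (4 - (2)·0.9818 - (-1.7)·-0.9306) / (7.7) = 0.0590
  x2 = (4 - (-1)·0.0590 - (1)·-0.9306) / (5) = 0.9979
  x3 = (-7 - (-3.9)·0.0590 - (2.2)·0.9979) / (9.1) = -0.9852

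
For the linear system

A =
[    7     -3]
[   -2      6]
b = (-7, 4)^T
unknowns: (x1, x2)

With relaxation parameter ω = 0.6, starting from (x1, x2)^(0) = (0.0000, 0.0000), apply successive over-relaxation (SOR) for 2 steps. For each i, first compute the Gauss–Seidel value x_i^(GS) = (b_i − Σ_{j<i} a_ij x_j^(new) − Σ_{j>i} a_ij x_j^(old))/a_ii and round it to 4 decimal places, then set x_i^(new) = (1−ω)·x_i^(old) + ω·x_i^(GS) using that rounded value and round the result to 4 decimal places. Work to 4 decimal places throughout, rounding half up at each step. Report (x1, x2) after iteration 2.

Iteration 1:
  x1: GS value = (-7 - (-3)·0.0000) / (7) = -1.0000;  x1 ← (1−ω)·0.0000 + ω·-1.0000 = -0.6000
  x2: GS value = (4 - (-2)·-0.6000) / (6) = 0.4667;  x2 ← (1−ω)·0.0000 + ω·0.4667 = 0.2800
Iteration 2:
  x1: GS value = (-7 - (-3)·0.2800) / (7) = -0.8800;  x1 ← (1−ω)·-0.6000 + ω·-0.8800 = -0.7680
  x2: GS value = (4 - (-2)·-0.7680) / (6) = 0.4107;  x2 ← (1−ω)·0.2800 + ω·0.4107 = 0.3584

(-0.7680, 0.3584)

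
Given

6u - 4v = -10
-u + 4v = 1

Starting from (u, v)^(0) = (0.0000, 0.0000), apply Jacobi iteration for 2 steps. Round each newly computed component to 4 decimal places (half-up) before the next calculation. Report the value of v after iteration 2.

-0.1667

Iteration 1:
  u = (-10 - (-4)·0.0000) / (6) = -1.6667
  v = (1 - (-1)·0.0000) / (4) = 0.2500
Iteration 2:
  u = (-10 - (-4)·0.2500) / (6) = -1.5000
  v = (1 - (-1)·-1.6667) / (4) = -0.1667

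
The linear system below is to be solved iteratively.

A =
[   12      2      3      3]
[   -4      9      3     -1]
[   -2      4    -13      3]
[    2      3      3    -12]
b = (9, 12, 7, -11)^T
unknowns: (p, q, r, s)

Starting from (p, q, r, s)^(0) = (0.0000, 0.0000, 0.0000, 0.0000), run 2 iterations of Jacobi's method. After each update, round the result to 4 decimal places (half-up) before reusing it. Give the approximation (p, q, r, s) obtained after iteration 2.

Iteration 1:
  p = (9 - (2)·0.0000 - (3)·0.0000 - (3)·0.0000) / (12) = 0.7500
  q = (12 - (-4)·0.0000 - (3)·0.0000 - (-1)·0.0000) / (9) = 1.3333
  r = (7 - (-2)·0.0000 - (4)·0.0000 - (3)·0.0000) / (-13) = -0.5385
  s = (-11 - (2)·0.0000 - (3)·0.0000 - (3)·0.0000) / (-12) = 0.9167
Iteration 2:
  p = (9 - (2)·1.3333 - (3)·-0.5385 - (3)·0.9167) / (12) = 0.4332
  q = (12 - (-4)·0.7500 - (3)·-0.5385 - (-1)·0.9167) / (9) = 1.9480
  r = (7 - (-2)·0.7500 - (4)·1.3333 - (3)·0.9167) / (-13) = -0.0321
  s = (-11 - (2)·0.7500 - (3)·1.3333 - (3)·-0.5385) / (-12) = 1.2404

(0.4332, 1.9480, -0.0321, 1.2404)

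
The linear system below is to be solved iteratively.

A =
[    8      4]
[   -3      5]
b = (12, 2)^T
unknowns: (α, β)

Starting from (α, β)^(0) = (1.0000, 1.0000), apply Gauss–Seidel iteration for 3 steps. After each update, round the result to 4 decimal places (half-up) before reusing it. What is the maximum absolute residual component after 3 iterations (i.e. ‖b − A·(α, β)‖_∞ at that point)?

0.0000

Iteration 1:
  α = (12 - (4)·1.0000) / (8) = 1.0000
  β = (2 - (-3)·1.0000) / (5) = 1.0000
Iteration 2:
  α = (12 - (4)·1.0000) / (8) = 1.0000
  β = (2 - (-3)·1.0000) / (5) = 1.0000
Iteration 3:
  α = (12 - (4)·1.0000) / (8) = 1.0000
  β = (2 - (-3)·1.0000) / (5) = 1.0000
Residual b − A·x = (0.0000, 0.0000); ∞-norm = 0.0000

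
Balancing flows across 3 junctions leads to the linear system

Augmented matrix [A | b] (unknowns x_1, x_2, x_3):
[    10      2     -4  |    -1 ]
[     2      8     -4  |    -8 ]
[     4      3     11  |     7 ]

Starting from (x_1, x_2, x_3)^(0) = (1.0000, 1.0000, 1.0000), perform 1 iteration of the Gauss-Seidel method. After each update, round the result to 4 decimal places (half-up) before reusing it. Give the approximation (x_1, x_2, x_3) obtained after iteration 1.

(0.1000, -0.5250, 0.7432)

Iteration 1:
  x_1 = (-1 - (2)·1.0000 - (-4)·1.0000) / (10) = 0.1000
  x_2 = (-8 - (2)·0.1000 - (-4)·1.0000) / (8) = -0.5250
  x_3 = (7 - (4)·0.1000 - (3)·-0.5250) / (11) = 0.7432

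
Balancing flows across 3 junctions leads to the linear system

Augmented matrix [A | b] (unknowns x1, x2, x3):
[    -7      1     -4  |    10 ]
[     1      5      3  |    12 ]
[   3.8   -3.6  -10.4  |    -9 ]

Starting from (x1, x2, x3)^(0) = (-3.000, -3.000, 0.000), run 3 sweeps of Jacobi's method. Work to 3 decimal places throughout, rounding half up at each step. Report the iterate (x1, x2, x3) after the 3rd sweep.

(-0.615, 3.204, -0.460)

Iteration 1:
  x1 = (10 - (1)·-3.000 - (-4)·0.000) / (-7) = -1.857
  x2 = (12 - (1)·-3.000 - (3)·0.000) / (5) = 3.000
  x3 = (-9 - (3.8)·-3.000 - (-3.6)·-3.000) / (-10.4) = 0.808
Iteration 2:
  x1 = (10 - (1)·3.000 - (-4)·0.808) / (-7) = -1.462
  x2 = (12 - (1)·-1.857 - (3)·0.808) / (5) = 2.287
  x3 = (-9 - (3.8)·-1.857 - (-3.6)·3.000) / (-10.4) = -0.852
Iteration 3:
  x1 = (10 - (1)·2.287 - (-4)·-0.852) / (-7) = -0.615
  x2 = (12 - (1)·-1.462 - (3)·-0.852) / (5) = 3.204
  x3 = (-9 - (3.8)·-1.462 - (-3.6)·2.287) / (-10.4) = -0.460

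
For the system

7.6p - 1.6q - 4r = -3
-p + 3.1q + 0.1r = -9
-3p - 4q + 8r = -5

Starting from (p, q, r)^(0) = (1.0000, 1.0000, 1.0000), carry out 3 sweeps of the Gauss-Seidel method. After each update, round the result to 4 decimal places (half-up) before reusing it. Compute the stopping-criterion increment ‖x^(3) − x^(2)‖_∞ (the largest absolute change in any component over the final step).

0.7737

Iteration 1:
  p = (-3 - (-1.6)·1.0000 - (-4)·1.0000) / (7.6) = 0.3421
  q = (-9 - (-1)·0.3421 - (0.1)·1.0000) / (3.1) = -2.8251
  r = (-5 - (-3)·0.3421 - (-4)·-2.8251) / (8) = -1.9093
Iteration 2:
  p = (-3 - (-1.6)·-2.8251 - (-4)·-1.9093) / (7.6) = -1.9944
  q = (-9 - (-1)·-1.9944 - (0.1)·-1.9093) / (3.1) = -3.4850
  r = (-5 - (-3)·-1.9944 - (-4)·-3.4850) / (8) = -3.1154
Iteration 3:
  p = (-3 - (-1.6)·-3.4850 - (-4)·-3.1154) / (7.6) = -2.7681
  q = (-9 - (-1)·-2.7681 - (0.1)·-3.1154) / (3.1) = -3.6957
  r = (-5 - (-3)·-2.7681 - (-4)·-3.6957) / (8) = -3.5109
Change: (-0.7737, -0.2107, -0.3955) → max |·| = 0.7737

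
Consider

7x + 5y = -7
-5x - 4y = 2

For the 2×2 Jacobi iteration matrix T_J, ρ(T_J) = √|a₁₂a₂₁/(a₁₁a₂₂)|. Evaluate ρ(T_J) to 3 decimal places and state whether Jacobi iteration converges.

0.945

a₁₂a₂₁/(a₁₁a₂₂) = (5)·(-5) / ((7)·(-4)) = 0.892857
ρ = √|0.892857| = √0.892857 = 0.945
ρ < 1, so Jacobi converges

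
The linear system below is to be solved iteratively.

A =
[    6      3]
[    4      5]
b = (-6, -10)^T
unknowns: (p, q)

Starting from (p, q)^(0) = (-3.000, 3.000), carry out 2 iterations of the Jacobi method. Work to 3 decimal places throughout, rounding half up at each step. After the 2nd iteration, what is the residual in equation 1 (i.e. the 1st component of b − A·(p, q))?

1.200

Iteration 1:
  p = (-6 - (3)·3.000) / (6) = -2.500
  q = (-10 - (4)·-3.000) / (5) = 0.400
Iteration 2:
  p = (-6 - (3)·0.400) / (6) = -1.200
  q = (-10 - (4)·-2.500) / (5) = 0.000
Residual b − A·x = (1.200, -5.200)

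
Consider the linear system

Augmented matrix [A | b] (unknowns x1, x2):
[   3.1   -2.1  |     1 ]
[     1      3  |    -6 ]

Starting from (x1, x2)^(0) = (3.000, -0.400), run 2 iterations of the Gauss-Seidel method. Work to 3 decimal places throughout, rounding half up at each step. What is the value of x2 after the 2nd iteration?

Iteration 1:
  x1 = (1 - (-2.1)·-0.400) / (3.1) = 0.052
  x2 = (-6 - (1)·0.052) / (3) = -2.017
Iteration 2:
  x1 = (1 - (-2.1)·-2.017) / (3.1) = -1.044
  x2 = (-6 - (1)·-1.044) / (3) = -1.652

-1.652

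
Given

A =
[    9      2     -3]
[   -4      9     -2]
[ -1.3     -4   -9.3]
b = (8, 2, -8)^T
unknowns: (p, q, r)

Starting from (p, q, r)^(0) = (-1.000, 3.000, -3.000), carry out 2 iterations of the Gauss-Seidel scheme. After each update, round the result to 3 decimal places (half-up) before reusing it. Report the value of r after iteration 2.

0.143

Iteration 1:
  p = (8 - (2)·3.000 - (-3)·-3.000) / (9) = -0.778
  q = (2 - (-4)·-0.778 - (-2)·-3.000) / (9) = -0.790
  r = (-8 - (-1.3)·-0.778 - (-4)·-0.790) / (-9.3) = 1.309
Iteration 2:
  p = (8 - (2)·-0.790 - (-3)·1.309) / (9) = 1.501
  q = (2 - (-4)·1.501 - (-2)·1.309) / (9) = 1.180
  r = (-8 - (-1.3)·1.501 - (-4)·1.180) / (-9.3) = 0.143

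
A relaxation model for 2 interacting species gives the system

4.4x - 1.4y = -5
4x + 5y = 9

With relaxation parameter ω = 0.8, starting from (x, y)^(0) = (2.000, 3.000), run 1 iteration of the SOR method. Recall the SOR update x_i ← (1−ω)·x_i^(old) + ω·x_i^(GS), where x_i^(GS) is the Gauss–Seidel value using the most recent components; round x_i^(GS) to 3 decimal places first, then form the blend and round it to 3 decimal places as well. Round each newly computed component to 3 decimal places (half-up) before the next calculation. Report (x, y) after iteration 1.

Iteration 1:
  x: GS value = (-5 - (-1.4)·3.000) / (4.4) = -0.182;  x ← (1−ω)·2.000 + ω·-0.182 = 0.254
  y: GS value = (9 - (4)·0.254) / (5) = 1.597;  y ← (1−ω)·3.000 + ω·1.597 = 1.878

(0.254, 1.878)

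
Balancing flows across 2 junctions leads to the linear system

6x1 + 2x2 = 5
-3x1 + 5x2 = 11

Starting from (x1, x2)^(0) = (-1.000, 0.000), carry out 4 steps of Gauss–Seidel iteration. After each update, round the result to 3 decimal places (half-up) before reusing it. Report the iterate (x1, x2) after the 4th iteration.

(0.077, 2.246)

Iteration 1:
  x1 = (5 - (2)·0.000) / (6) = 0.833
  x2 = (11 - (-3)·0.833) / (5) = 2.700
Iteration 2:
  x1 = (5 - (2)·2.700) / (6) = -0.067
  x2 = (11 - (-3)·-0.067) / (5) = 2.160
Iteration 3:
  x1 = (5 - (2)·2.160) / (6) = 0.113
  x2 = (11 - (-3)·0.113) / (5) = 2.268
Iteration 4:
  x1 = (5 - (2)·2.268) / (6) = 0.077
  x2 = (11 - (-3)·0.077) / (5) = 2.246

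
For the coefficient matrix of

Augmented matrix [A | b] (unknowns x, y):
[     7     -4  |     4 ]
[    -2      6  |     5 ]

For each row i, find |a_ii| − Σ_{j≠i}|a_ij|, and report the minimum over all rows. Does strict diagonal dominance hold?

3

row 1: |7| − (4) = 3
row 2: |6| − (2) = 4
minimum over rows = 3 → strictly diagonally dominant (convergence guaranteed)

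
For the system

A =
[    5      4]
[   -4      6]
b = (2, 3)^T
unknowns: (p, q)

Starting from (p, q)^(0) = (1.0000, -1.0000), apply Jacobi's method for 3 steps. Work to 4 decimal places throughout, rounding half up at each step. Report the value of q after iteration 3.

Iteration 1:
  p = (2 - (4)·-1.0000) / (5) = 1.2000
  q = (3 - (-4)·1.0000) / (6) = 1.1667
Iteration 2:
  p = (2 - (4)·1.1667) / (5) = -0.5334
  q = (3 - (-4)·1.2000) / (6) = 1.3000
Iteration 3:
  p = (2 - (4)·1.3000) / (5) = -0.6400
  q = (3 - (-4)·-0.5334) / (6) = 0.1444

0.1444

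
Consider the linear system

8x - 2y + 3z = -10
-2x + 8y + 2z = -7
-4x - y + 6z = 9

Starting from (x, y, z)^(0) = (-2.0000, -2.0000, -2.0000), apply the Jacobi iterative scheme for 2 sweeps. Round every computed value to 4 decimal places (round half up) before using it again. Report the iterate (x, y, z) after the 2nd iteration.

(-1.4062, -1.0833, 0.6875)

Iteration 1:
  x = (-10 - (-2)·-2.0000 - (3)·-2.0000) / (8) = -1.0000
  y = (-7 - (-2)·-2.0000 - (2)·-2.0000) / (8) = -0.8750
  z = (9 - (-4)·-2.0000 - (-1)·-2.0000) / (6) = -0.1667
Iteration 2:
  x = (-10 - (-2)·-0.8750 - (3)·-0.1667) / (8) = -1.4062
  y = (-7 - (-2)·-1.0000 - (2)·-0.1667) / (8) = -1.0833
  z = (9 - (-4)·-1.0000 - (-1)·-0.8750) / (6) = 0.6875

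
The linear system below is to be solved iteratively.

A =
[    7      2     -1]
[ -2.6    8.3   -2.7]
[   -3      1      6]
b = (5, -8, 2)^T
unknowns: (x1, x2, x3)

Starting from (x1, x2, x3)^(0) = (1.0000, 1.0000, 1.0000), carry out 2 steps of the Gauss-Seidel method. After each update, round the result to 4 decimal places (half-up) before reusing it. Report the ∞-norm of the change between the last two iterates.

Iteration 1:
  x1 = (5 - (2)·1.0000 - (-1)·1.0000) / (7) = 0.5714
  x2 = (-8 - (-2.6)·0.5714 - (-2.7)·1.0000) / (8.3) = -0.4596
  x3 = (2 - (-3)·0.5714 - (1)·-0.4596) / (6) = 0.6956
Iteration 2:
  x1 = (5 - (2)·-0.4596 - (-1)·0.6956) / (7) = 0.9450
  x2 = (-8 - (-2.6)·0.9450 - (-2.7)·0.6956) / (8.3) = -0.4416
  x3 = (2 - (-3)·0.9450 - (1)·-0.4416) / (6) = 0.8794
Change: (0.3736, 0.0180, 0.1838) → max |·| = 0.3736

0.3736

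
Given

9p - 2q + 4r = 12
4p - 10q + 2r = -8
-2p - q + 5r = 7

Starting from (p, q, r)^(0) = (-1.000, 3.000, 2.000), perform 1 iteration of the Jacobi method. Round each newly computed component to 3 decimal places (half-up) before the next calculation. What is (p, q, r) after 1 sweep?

(1.111, 0.800, 1.600)

Iteration 1:
  p = (12 - (-2)·3.000 - (4)·2.000) / (9) = 1.111
  q = (-8 - (4)·-1.000 - (2)·2.000) / (-10) = 0.800
  r = (7 - (-2)·-1.000 - (-1)·3.000) / (5) = 1.600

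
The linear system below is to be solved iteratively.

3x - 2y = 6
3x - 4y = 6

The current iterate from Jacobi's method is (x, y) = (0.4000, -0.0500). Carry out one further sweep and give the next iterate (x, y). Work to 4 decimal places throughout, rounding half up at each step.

(1.9667, -1.2000)

One sweep:
  x = (6 - (-2)·-0.0500) / (3) = 1.9667
  y = (6 - (3)·0.4000) / (-4) = -1.2000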